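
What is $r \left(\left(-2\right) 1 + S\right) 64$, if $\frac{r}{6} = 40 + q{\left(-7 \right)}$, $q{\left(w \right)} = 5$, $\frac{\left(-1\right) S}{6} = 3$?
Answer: $-345600$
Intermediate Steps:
$S = -18$ ($S = \left(-6\right) 3 = -18$)
$r = 270$ ($r = 6 \left(40 + 5\right) = 6 \cdot 45 = 270$)
$r \left(\left(-2\right) 1 + S\right) 64 = 270 \left(\left(-2\right) 1 - 18\right) 64 = 270 \left(-2 - 18\right) 64 = 270 \left(-20\right) 64 = \left(-5400\right) 64 = -345600$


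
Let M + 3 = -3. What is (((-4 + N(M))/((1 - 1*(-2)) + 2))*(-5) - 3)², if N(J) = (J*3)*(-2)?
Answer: 1225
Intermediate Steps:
M = -6 (M = -3 - 3 = -6)
N(J) = -6*J (N(J) = (3*J)*(-2) = -6*J)
(((-4 + N(M))/((1 - 1*(-2)) + 2))*(-5) - 3)² = (((-4 - 6*(-6))/((1 - 1*(-2)) + 2))*(-5) - 3)² = (((-4 + 36)/((1 + 2) + 2))*(-5) - 3)² = ((32/(3 + 2))*(-5) - 3)² = ((32/5)*(-5) - 3)² = (-32 - 3)² = (-35)² = 1225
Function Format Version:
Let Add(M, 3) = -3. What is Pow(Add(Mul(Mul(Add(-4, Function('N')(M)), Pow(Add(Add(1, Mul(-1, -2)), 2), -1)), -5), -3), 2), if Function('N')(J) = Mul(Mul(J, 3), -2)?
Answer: 1225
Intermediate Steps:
M = -6 (M = Add(-3, -3) = -6)
Function('N')(J) = Mul(-6, J) (Function('N')(J) = Mul(Mul(3, J), -2) = Mul(-6, J))
Pow(Add(Mul(Mul(Add(-4, Function('N')(M)), Pow(Add(Add(1, Mul(-1, -2)), 2), -1)), -5), -3), 2) = Pow(Add(Mul(Mul(Add(-4, Mul(-6, -6)), Pow(Add(Add(1, Mul(-1, -2)), 2), -1)), -5), -3), 2) = Pow(Add(Mul(Mul(Add(-4, 36), Pow(Add(Add(1, 2), 2), -1)), -5), -3), 2) = Pow(Add(Mul(Mul(32, Pow(Add(3, 2), -1)), -5), -3), 2) = Pow(Add(Mul(Mul(32, Pow(5, -1)), -5), -3), 2) = Pow(Add(Mul(Mul(32, Rational(1, 5)), -5), -3), 2) = Pow(Add(Mul(Rational(32, 5), -5), -3), 2) = Pow(Add(-32, -3), 2) = Pow(-35, 2) = 1225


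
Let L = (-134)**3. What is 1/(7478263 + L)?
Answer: 1/5072159 ≈ 1.9715e-7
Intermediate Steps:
L = -2406104
1/(7478263 + L) = 1/(7478263 - 2406104) = 1/5072159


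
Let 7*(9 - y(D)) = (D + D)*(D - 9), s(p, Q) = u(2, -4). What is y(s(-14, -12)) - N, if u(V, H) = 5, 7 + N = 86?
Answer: -450/7 ≈ -64.286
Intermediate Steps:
N = 79 (N = -7 + 86 = 79)
s(p, Q) = 5
y(D) = 9 - 2*D*(-9 + D)/7 (y(D) = 9 - (D + D)*(D - 9)/7 = 9 - 2*D*(-9 + D)/7)
y(s(-14, -12)) - N = (9 - 2/7*5**2 + (18/7)*5) - 1*79 = (9 - 2/7*25 + 90/7) - 79 = (9 - 50/7 + 90/7) - 79 = 103/7 - 79 = -450/7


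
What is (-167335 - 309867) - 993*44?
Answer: -520894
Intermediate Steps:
(-167335 - 309867) - 993*44 = -477202 - 43692 = -520894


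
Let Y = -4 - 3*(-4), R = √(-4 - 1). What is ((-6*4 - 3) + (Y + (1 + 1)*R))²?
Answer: 341 - 76*I*√5 ≈ 341.0 - 169.94*I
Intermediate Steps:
R = I*√5 (R = √(-5) = I*√5 ≈ 2.2361*I)
Y = 8 (Y = -4 + 12 = 8)
((-6*4 - 3) + (Y + (1 + 1)*R))² = ((-6*4 - 3) + (8 + (1 + 1)*(I*√5)))² = ((-24 - 3) + (8 + 2*(I*√5)))² = (-27 + (8 + 2*I*√5))² = (-19 + 2*I*√5)²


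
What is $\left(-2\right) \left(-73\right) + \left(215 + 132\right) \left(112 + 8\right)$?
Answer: $41786$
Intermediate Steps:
$\left(-2\right) \left(-73\right) + \left(215 + 132\right) \left(112 + 8\right) = 146 + 347 \cdot 120 = 146 + 41640 = 41786$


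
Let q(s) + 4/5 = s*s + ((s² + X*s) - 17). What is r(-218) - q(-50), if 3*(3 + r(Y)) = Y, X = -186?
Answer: -215368/15 ≈ -14358.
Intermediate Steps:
r(Y) = -3 + Y/3
q(s) = -89/5 - 186*s + 2*s² (q(s) = -⅘ + (s*s + ((s² - 186*s) - 17)) = -⅘ + (s² + (-17 + s² - 186*s)) = -⅘ + (-17 - 186*s + 2*s²) = -89/5 - 186*s + 2*s²)
r(-218) - q(-50) = (-3 + (⅓)*(-218)) - (-89/5 - 186*(-50) + 2*(-50)²) = (-3 - 218/3) - (-89/5 + 9300 + 2*2500) = -227/3 - (-89/5 + 9300 + 5000) = -227/3 - 1*71411/5 = -227/3 - 71411/5 = -215368/15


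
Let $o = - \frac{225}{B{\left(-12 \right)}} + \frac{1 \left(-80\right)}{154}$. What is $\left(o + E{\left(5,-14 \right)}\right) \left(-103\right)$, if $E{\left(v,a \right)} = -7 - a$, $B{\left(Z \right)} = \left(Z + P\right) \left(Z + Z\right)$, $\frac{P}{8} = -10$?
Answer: $- \frac{37233367}{56672} \approx -657.0$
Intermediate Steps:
$P = -80$ ($P = 8 \left(-10\right) = -80$)
$B{\left(Z \right)} = 2 Z \left(-80 + Z\right)$ ($B{\left(Z \right)} = \left(Z - 80\right) \left(Z + Z\right) = \left(-80 + Z\right) 2 Z = 2 Z \left(-80 + Z\right)$)
$o = - \frac{35215}{56672}$ ($o = - \frac{225}{2 \left(-12\right) \left(-80 - 12\right)} + \frac{1 \left(-80\right)}{154} = - \frac{225}{2 \left(-12\right) \left(-92\right)} - \frac{40}{77} = - \frac{225}{2208} - \frac{40}{77} = \left(-225\right) \frac{1}{2208} - \frac{40}{77} = - \frac{75}{736} - \frac{40}{77} = - \frac{35215}{56672} \approx -0.62138$)
$\left(o + E{\left(5,-14 \right)}\right) \left(-103\right) = \left(- \frac{35215}{56672} - -7\right) \left(-103\right) = \left(- \frac{35215}{56672} + \left(-7 + 14\right)\right) \left(-103\right) = \left(- \frac{35215}{56672} + 7\right) \left(-103\right) = \frac{361489}{56672} \left(-103\right) = - \frac{37233367}{56672}$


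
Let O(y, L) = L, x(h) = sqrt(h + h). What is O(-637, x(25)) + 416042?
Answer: 416042 + 5*sqrt(2) ≈ 4.1605e+5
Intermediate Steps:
x(h) = sqrt(2)*sqrt(h) (x(h) = sqrt(2*h) = sqrt(2)*sqrt(h))
O(-637, x(25)) + 416042 = sqrt(2)*sqrt(25) + 416042 = sqrt(2)*5 + 416042 = 5*sqrt(2) + 416042 = 416042 + 5*sqrt(2)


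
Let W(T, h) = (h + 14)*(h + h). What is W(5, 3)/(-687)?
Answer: -34/229 ≈ -0.14847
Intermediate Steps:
W(T, h) = 2*h*(14 + h) (W(T, h) = (14 + h)*(2*h) = 2*h*(14 + h))
W(5, 3)/(-687) = (2*3*(14 + 3))/(-687) = (2*3*17)*(-1/687) = 102*(-1/687) = -34/229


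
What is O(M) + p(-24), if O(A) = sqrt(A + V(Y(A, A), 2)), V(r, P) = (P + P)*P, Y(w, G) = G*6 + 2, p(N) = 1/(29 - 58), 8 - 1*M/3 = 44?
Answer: -1/29 + 10*I ≈ -0.034483 + 10.0*I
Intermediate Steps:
M = -108 (M = 24 - 3*44 = 24 - 132 = -108)
p(N) = -1/29 (p(N) = 1/(-29) = -1/29)
Y(w, G) = 2 + 6*G (Y(w, G) = 6*G + 2 = 2 + 6*G)
V(r, P) = 2*P**2 (V(r, P) = (2*P)*P = 2*P**2)
O(A) = sqrt(8 + A) (O(A) = sqrt(A + 2*2**2) = sqrt(A + 2*4) = sqrt(A + 8) = sqrt(8 + A))
O(M) + p(-24) = sqrt(8 - 108) - 1/29 = sqrt(-100) - 1/29 = 10*I - 1/29 = -1/29 + 10*I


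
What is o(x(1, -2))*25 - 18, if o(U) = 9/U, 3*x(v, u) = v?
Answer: 657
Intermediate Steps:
x(v, u) = v/3
o(x(1, -2))*25 - 18 = (9/(((1/3)*1)))*25 - 18 = (9/(1/3))*25 - 18 = (9*3)*25 - 18 = 27*25 - 18 = 675 - 18 = 657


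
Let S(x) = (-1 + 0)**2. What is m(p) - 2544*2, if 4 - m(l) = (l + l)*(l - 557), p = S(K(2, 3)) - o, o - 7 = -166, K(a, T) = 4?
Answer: 121956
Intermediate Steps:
o = -159 (o = 7 - 166 = -159)
S(x) = 1 (S(x) = (-1)**2 = 1)
p = 160 (p = 1 - 1*(-159) = 1 + 159 = 160)
m(l) = 4 - 2*l*(-557 + l) (m(l) = 4 - (l + l)*(l - 557) = 4 - 2*l*(-557 + l))
m(p) - 2544*2 = (4 - 2*160**2 + 1114*160) - 2544*2 = (4 - 2*25600 + 178240) - 1*5088 = (4 - 51200 + 178240) - 5088 = 127044 - 5088 = 121956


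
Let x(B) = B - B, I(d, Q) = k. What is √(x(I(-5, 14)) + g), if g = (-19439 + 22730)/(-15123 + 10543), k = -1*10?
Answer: I*√3768195/2290 ≈ 0.84768*I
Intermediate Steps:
k = -10
I(d, Q) = -10
g = -3291/4580 (g = 3291/(-4580) = 3291*(-1/4580) = -3291/4580 ≈ -0.71856)
x(B) = 0
√(x(I(-5, 14)) + g) = √(0 - 3291/4580) = √(-3291/4580) = I*√3768195/2290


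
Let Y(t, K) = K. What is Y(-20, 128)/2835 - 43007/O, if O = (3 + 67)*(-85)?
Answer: 500761/68850 ≈ 7.2732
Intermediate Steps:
O = -5950 (O = 70*(-85) = -5950)
Y(-20, 128)/2835 - 43007/O = 128/2835 - 43007/(-5950) = 128*(1/2835) - 43007*(-1/5950) = 128/2835 + 43007/5950 = 500761/68850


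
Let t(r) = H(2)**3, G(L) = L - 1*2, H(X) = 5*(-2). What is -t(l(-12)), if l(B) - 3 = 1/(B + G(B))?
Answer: 1000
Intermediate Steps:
H(X) = -10
G(L) = -2 + L (G(L) = L - 2 = -2 + L)
l(B) = 3 + 1/(-2 + 2*B) (l(B) = 3 + 1/(B + (-2 + B)) = 3 + 1/(-2 + 2*B))
t(r) = -1000 (t(r) = (-10)**3 = -1000)
-t(l(-12)) = -1*(-1000) = 1000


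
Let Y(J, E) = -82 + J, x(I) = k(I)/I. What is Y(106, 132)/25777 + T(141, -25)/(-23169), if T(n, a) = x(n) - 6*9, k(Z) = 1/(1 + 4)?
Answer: 1373324093/421045255665 ≈ 0.0032617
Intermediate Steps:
k(Z) = 1/5
x(I) = 1/(5*I)
T(n, a) = -54 + 1/(5*n) (T(n, a) = 1/(5*n) - 6*9 = 1/(5*n) - 1*54 = 1/(5*n) - 54 = -54 + 1/(5*n))
Y(106, 132)/25777 + T(141, -25)/(-23169) = (-82 + 106)/25777 + (-54 + (1/5)/141)/(-23169) = 24*(1/25777) + (-54 + (1/5)*(1/141))*(-1/23169) = 24/25777 + (-54 + 1/705)*(-1/23169) = 24/25777 - 38069/705*(-1/23169) = 24/25777 + 38069/16334145 = 1373324093/421045255665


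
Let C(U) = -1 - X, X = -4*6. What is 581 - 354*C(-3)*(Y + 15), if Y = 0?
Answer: -121549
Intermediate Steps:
X = -24
C(U) = 23 (C(U) = -1 - 1*(-24) = -1 + 24 = 23)
581 - 354*C(-3)*(Y + 15) = 581 - 8142*(0 + 15) = 581 - 8142*15 = 581 - 354*345 = 581 - 122130 = -121549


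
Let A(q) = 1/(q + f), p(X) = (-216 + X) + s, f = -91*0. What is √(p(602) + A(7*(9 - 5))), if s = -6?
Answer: √74487/14 ≈ 19.495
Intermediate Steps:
f = 0
p(X) = -222 + X (p(X) = (-216 + X) - 6 = -222 + X)
A(q) = 1/q (A(q) = 1/(q + 0) = 1/q)
√(p(602) + A(7*(9 - 5))) = √((-222 + 602) + 1/(7*(9 - 5))) = √(380 + 1/(7*4)) = √(380 + 1/28) = √(10641/28) = √74487/14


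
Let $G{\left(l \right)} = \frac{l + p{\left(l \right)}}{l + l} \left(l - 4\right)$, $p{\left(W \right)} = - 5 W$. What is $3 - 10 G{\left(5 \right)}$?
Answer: $23$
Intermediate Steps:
$G{\left(l \right)} = 8 - 2 l$ ($G{\left(l \right)} = \frac{l - 5 l}{l + l} \left(l - 4\right) = \frac{\left(-4\right) l}{2 l} \left(-4 + l\right) = - 4 l \frac{1}{2 l} \left(-4 + l\right) = - 2 \left(-4 + l\right) = 8 - 2 l$)
$3 - 10 G{\left(5 \right)} = 3 - 10 \left(8 - 10\right) = 3 - -20 = 3 + 20 = 23$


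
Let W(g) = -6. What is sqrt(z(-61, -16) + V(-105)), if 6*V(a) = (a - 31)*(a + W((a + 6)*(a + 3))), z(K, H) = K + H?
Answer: 3*sqrt(271) ≈ 49.386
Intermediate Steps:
z(K, H) = H + K
V(a) = (-31 + a)*(-6 + a)/6 (V(a) = ((a - 31)*(a - 6))/6 = ((-31 + a)*(-6 + a))/6 = (-31 + a)*(-6 + a)/6)
sqrt(z(-61, -16) + V(-105)) = sqrt((-16 - 61) + (31 - 37/6*(-105) + (1/6)*(-105)**2)) = sqrt(-77 + (31 + 1295/2 + (1/6)*11025)) = sqrt(-77 + (31 + 1295/2 + 3675/2)) = sqrt(-77 + 2516) = sqrt(2439) = 3*sqrt(271)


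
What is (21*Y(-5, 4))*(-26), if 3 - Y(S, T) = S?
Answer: -4368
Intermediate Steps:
Y(S, T) = 3 - S
(21*Y(-5, 4))*(-26) = (21*(3 - 1*(-5)))*(-26) = (21*(3 + 5))*(-26) = (21*8)*(-26) = 168*(-26) = -4368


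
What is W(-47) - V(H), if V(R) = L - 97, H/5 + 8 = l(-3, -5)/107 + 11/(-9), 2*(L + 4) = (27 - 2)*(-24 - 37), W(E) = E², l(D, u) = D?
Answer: 6145/2 ≈ 3072.5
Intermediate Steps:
L = -1533/2 (L = -4 + ((27 - 2)*(-24 - 37))/2 = -4 + (25*(-61))/2 = -4 + (½)*(-1525) = -4 - 1525/2 = -1533/2 ≈ -766.50)
H = -44540/963 (H = -40 + 5*(-3/107 + 11/(-9)) = -40 + 5*(-3*1/107 + 11*(-⅑)) = -40 + 5*(-3/107 - 11/9) = -40 + 5*(-1204/963) = -40 - 6020/963 = -44540/963 ≈ -46.251)
V(R) = -1727/2 (V(R) = -1533/2 - 97 = -1727/2)
W(-47) - V(H) = (-47)² - 1*(-1727/2) = 2209 + 1727/2 = 6145/2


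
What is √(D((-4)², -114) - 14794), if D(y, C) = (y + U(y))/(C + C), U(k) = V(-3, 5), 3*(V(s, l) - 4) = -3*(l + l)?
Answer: I*√192263394/114 ≈ 121.63*I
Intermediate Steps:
V(s, l) = 4 - 2*l (V(s, l) = 4 + (-3*(l + l))/3 = 4 + (-6*l)/3 = 4 - 2*l)
U(k) = -6 (U(k) = 4 - 2*5 = 4 - 10 = -6)
D(y, C) = (-6 + y)/(2*C) (D(y, C) = (y - 6)/(C + C) = (-6 + y)/((2*C)) = (-6 + y)*(1/(2*C)) = (-6 + y)/(2*C))
√(D((-4)², -114) - 14794) = √((½)*(-6 + (-4)²)/(-114) - 14794) = √((½)*(-1/114)*(-6 + 16) - 14794) = √((½)*(-1/114)*10 - 14794) = √(-5/114 - 14794) = √(-1686521/114) = I*√192263394/114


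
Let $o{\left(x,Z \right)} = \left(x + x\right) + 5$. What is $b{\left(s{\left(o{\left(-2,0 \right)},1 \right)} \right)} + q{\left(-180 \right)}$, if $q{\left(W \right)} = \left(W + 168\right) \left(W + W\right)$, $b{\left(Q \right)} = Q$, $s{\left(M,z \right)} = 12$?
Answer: $4332$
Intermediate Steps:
$o{\left(x,Z \right)} = 5 + 2 x$ ($o{\left(x,Z \right)} = 2 x + 5 = 5 + 2 x$)
$q{\left(W \right)} = 2 W \left(168 + W\right)$ ($q{\left(W \right)} = \left(168 + W\right) 2 W = 2 W \left(168 + W\right)$)
$b{\left(s{\left(o{\left(-2,0 \right)},1 \right)} \right)} + q{\left(-180 \right)} = 12 + 2 \left(-180\right) \left(168 - 180\right) = 12 + 2 \left(-180\right) \left(-12\right) = 12 + 4320 = 4332$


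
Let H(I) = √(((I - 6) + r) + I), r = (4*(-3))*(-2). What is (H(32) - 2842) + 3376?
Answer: 534 + √82 ≈ 543.06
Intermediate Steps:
r = 24 (r = -12*(-2) = 24)
H(I) = √(18 + 2*I) (H(I) = √(((I - 6) + 24) + I) = √(((-6 + I) + 24) + I) = √((18 + I) + I) = √(18 + 2*I))
(H(32) - 2842) + 3376 = (√(18 + 2*32) - 2842) + 3376 = (√(18 + 64) - 2842) + 3376 = (√82 - 2842) + 3376 = (-2842 + √82) + 3376 = 534 + √82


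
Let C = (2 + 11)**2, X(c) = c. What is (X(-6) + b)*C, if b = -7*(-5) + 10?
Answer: 6591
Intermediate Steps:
C = 169 (C = 13**2 = 169)
b = 45 (b = 35 + 10 = 45)
(X(-6) + b)*C = (-6 + 45)*169 = 39*169 = 6591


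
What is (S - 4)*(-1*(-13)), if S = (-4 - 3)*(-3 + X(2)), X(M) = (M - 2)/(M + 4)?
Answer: 221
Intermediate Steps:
X(M) = (-2 + M)/(4 + M)
S = 21 (S = (-4 - 3)*(-3 + (-2 + 2)/(4 + 2)) = -7*(-3 + 0/6) = -7*(-3 + (1/6)*0) = -7*(-3 + 0) = -7*(-3) = 21)
(S - 4)*(-1*(-13)) = (21 - 4)*(-1*(-13)) = 17*13 = 221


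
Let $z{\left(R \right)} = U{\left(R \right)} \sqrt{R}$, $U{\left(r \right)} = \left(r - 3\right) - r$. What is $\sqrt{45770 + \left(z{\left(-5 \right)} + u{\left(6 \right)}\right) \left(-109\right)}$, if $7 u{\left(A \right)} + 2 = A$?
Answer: $\frac{\sqrt{2239678 + 16023 i \sqrt{5}}}{7} \approx 213.8 + 1.71 i$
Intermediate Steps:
$u{\left(A \right)} = - \frac{2}{7} + \frac{A}{7}$
$U{\left(r \right)} = -3$ ($U{\left(r \right)} = \left(r - 3\right) - r = \left(-3 + r\right) - r = -3$)
$z{\left(R \right)} = - 3 \sqrt{R}$
$\sqrt{45770 + \left(z{\left(-5 \right)} + u{\left(6 \right)}\right) \left(-109\right)} = \sqrt{45770 + \left(- 3 \sqrt{-5} + \left(- \frac{2}{7} + \frac{1}{7} \cdot 6\right)\right) \left(-109\right)} = \sqrt{45770 + \left(- 3 i \sqrt{5} + \left(- \frac{2}{7} + \frac{6}{7}\right)\right) \left(-109\right)} = \sqrt{45770 + \left(- 3 i \sqrt{5} + \frac{4}{7}\right) \left(-109\right)} = \sqrt{45770 + \left(\frac{4}{7} - 3 i \sqrt{5}\right) \left(-109\right)} = \sqrt{45770 - \left(\frac{436}{7} - 327 i \sqrt{5}\right)} = \sqrt{\frac{319954}{7} + 327 i \sqrt{5}}$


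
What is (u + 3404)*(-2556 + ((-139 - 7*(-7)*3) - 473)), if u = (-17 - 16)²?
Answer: -13573353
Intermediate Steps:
u = 1089 (u = (-33)² = 1089)
(u + 3404)*(-2556 + ((-139 - 7*(-7)*3) - 473)) = (1089 + 3404)*(-2556 + ((-139 - 7*(-7)*3) - 473)) = 4493*(-2556 + ((-139 + 49*3) - 473)) = 4493*(-2556 + ((-139 + 147) - 473)) = 4493*(-2556 + (8 - 473)) = 4493*(-2556 - 465) = 4493*(-3021) = -13573353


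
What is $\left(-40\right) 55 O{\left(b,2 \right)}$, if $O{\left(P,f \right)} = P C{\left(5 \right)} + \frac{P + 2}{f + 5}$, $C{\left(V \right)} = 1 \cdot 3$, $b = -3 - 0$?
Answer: $\frac{140800}{7} \approx 20114.0$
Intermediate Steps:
$b = -3$ ($b = -3 + 0 = -3$)
$C{\left(V \right)} = 3$
$O{\left(P,f \right)} = 3 P + \frac{2 + P}{5 + f}$ ($O{\left(P,f \right)} = P 3 + \frac{P + 2}{f + 5} = 3 P + \frac{2 + P}{5 + f}$)
$\left(-40\right) 55 O{\left(b,2 \right)} = \left(-40\right) 55 \frac{2 + 16 \left(-3\right) + 3 \left(-3\right) 2}{5 + 2} = - 2200 \frac{2 - 48 - 18}{7} = - 2200 \cdot \frac{1}{7} \left(-64\right) = \left(-2200\right) \left(- \frac{64}{7}\right) = \frac{140800}{7}$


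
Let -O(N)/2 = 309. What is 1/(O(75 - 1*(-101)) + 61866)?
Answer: 1/61248 ≈ 1.6327e-5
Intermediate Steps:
O(N) = -618 (O(N) = -2*309 = -618)
1/(O(75 - 1*(-101)) + 61866) = 1/(-618 + 61866) = 1/61248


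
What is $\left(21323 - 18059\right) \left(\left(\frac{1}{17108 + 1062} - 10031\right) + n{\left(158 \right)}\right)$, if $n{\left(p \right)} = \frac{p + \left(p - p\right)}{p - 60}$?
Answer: $- \frac{14572886473632}{445165} \approx -3.2736 \cdot 10^{7}$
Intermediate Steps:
$n{\left(p \right)} = \frac{p}{-60 + p}$ ($n{\left(p \right)} = \frac{p + 0}{-60 + p} = \frac{p}{-60 + p}$)
$\left(21323 - 18059\right) \left(\left(\frac{1}{17108 + 1062} - 10031\right) + n{\left(158 \right)}\right) = \left(21323 - 18059\right) \left(\left(\frac{1}{17108 + 1062} - 10031\right) + \frac{158}{-60 + 158}\right) = 3264 \left(\left(\frac{1}{18170} - 10031\right) + \frac{158}{98}\right) = 3264 \left(\left(\frac{1}{18170} - 10031\right) + 158 \cdot \frac{1}{98}\right) = 3264 \left(- \frac{182263269}{18170} + \frac{79}{49}\right) = 3264 \left(- \frac{8929464751}{890330}\right) = - \frac{14572886473632}{445165}$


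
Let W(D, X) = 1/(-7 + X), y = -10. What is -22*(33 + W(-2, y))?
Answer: -12320/17 ≈ -724.71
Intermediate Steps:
-22*(33 + W(-2, y)) = -22*(33 + 1/(-7 - 10)) = -22*(33 + 1/(-17)) = -22*(33 - 1/17) = -22*560/17 = -12320/17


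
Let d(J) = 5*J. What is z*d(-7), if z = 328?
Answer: -11480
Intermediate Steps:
z*d(-7) = 328*(5*(-7)) = 328*(-35) = -11480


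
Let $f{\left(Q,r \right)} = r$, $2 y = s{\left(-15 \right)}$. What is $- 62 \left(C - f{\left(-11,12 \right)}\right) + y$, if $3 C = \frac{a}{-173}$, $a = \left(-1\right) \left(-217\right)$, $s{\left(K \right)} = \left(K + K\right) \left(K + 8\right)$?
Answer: $\frac{454085}{519} \approx 874.92$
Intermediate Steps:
$s{\left(K \right)} = 2 K \left(8 + K\right)$
$y = 105$ ($y = \frac{2 \left(-15\right) \left(8 - 15\right)}{2} = \frac{2 \left(-15\right) \left(-7\right)}{2} = \frac{1}{2} \cdot 210 = 105$)
$a = 217$
$C = - \frac{217}{519}$ ($C = \frac{217 \frac{1}{-173}}{3} = \frac{217 \left(- \frac{1}{173}\right)}{3} = \frac{1}{3} \left(- \frac{217}{173}\right) = - \frac{217}{519} \approx -0.41811$)
$- 62 \left(C - f{\left(-11,12 \right)}\right) + y = - 62 \left(- \frac{217}{519} - 12\right) + 105 = \left(-62\right) \left(- \frac{6445}{519}\right) + 105 = \frac{399590}{519} + 105 = \frac{454085}{519}$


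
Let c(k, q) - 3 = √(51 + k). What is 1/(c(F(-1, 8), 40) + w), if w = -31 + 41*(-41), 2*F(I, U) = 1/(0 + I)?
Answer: -3418/5841261 - √202/5841261 ≈ -0.00058758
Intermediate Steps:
F(I, U) = 1/(2*I) (F(I, U) = 1/(2*(0 + I)) = 1/(2*I))
c(k, q) = 3 + √(51 + k)
w = -1712 (w = -31 - 1681 = -1712)
1/(c(F(-1, 8), 40) + w) = 1/((3 + √(51 + (½)/(-1))) - 1712) = 1/((3 + √(51 + (½)*(-1))) - 1712) = 1/((3 + √(51 - ½)) - 1712) = 1/((3 + √(101/2)) - 1712) = 1/((3 + √202/2) - 1712) = 1/(-1709 + √202/2)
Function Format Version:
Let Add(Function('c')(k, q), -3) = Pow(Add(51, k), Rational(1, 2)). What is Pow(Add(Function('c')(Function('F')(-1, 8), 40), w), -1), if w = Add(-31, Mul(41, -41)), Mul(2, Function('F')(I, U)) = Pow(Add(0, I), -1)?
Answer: Add(Rational(-3418, 5841261), Mul(Rational(-1, 5841261), Pow(202, Rational(1, 2)))) ≈ -0.00058758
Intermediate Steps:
Function('F')(I, U) = Mul(Rational(1, 2), Pow(I, -1)) (Function('F')(I, U) = Mul(Rational(1, 2), Pow(Add(0, I), -1)) = Mul(Rational(1, 2), Pow(I, -1)))
Function('c')(k, q) = Add(3, Pow(Add(51, k), Rational(1, 2)))
w = -1712 (w = Add(-31, -1681) = -1712)
Pow(Add(Function('c')(Function('F')(-1, 8), 40), w), -1) = Pow(Add(Add(3, Pow(Add(51, Mul(Rational(1, 2), Pow(-1, -1))), Rational(1, 2))), -1712), -1) = Pow(Add(Add(3, Pow(Add(51, Mul(Rational(1, 2), -1)), Rational(1, 2))), -1712), -1) = Pow(Add(Add(3, Pow(Add(51, Rational(-1, 2)), Rational(1, 2))), -1712), -1) = Pow(Add(Add(3, Pow(Rational(101, 2), Rational(1, 2))), -1712), -1) = Pow(Add(Add(3, Mul(Rational(1, 2), Pow(202, Rational(1, 2)))), -1712), -1) = Pow(Add(-1709, Mul(Rational(1, 2), Pow(202, Rational(1, 2)))), -1)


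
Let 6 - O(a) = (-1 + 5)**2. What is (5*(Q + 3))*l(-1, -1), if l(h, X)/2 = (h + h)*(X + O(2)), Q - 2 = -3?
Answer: 440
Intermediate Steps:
Q = -1 (Q = 2 - 3 = -1)
O(a) = -10 (O(a) = 6 - (-1 + 5)**2 = 6 - 1*4**2 = 6 - 1*16 = 6 - 16 = -10)
l(h, X) = 4*h*(-10 + X) (l(h, X) = 2*((h + h)*(X - 10)) = 2*((2*h)*(-10 + X)) = 2*(2*h*(-10 + X)) = 4*h*(-10 + X))
(5*(Q + 3))*l(-1, -1) = (5*(-1 + 3))*(4*(-1)*(-10 - 1)) = (5*2)*(4*(-1)*(-11)) = 10*44 = 440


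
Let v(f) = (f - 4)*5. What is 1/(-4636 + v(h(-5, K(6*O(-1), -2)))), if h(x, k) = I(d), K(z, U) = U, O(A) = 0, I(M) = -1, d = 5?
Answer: -1/4661 ≈ -0.00021455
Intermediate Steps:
h(x, k) = -1
v(f) = -20 + 5*f (v(f) = (-4 + f)*5 = -20 + 5*f)
1/(-4636 + v(h(-5, K(6*O(-1), -2)))) = 1/(-4636 + (-20 + 5*(-1))) = 1/(-4636 + (-20 - 5)) = 1/(-4636 - 25) = 1/(-4661) = -1/4661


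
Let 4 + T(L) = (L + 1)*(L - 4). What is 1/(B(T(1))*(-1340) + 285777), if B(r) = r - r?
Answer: 1/285777 ≈ 3.4992e-6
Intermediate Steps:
T(L) = -4 + (1 + L)*(-4 + L) (T(L) = -4 + (L + 1)*(L - 4) = -4 + (1 + L)*(-4 + L))
B(r) = 0
1/(B(T(1))*(-1340) + 285777) = 1/(0*(-1340) + 285777) = 1/(0 + 285777) = 1/285777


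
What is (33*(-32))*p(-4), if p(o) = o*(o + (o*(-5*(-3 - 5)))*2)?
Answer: -1368576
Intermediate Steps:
p(o) = 81*o**2 (p(o) = o*(o + (o*(-5*(-8)))*2) = o*(o + (o*40)*2) = o*(o + (40*o)*2) = o*(o + 80*o) = o*(81*o) = 81*o**2)
(33*(-32))*p(-4) = (33*(-32))*(81*(-4)**2) = -85536*16 = -1056*1296 = -1368576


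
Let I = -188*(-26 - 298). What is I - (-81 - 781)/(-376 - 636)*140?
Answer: 15380566/253 ≈ 60793.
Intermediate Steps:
I = 60912 (I = -188*(-324) = 60912)
I - (-81 - 781)/(-376 - 636)*140 = 60912 - (-81 - 781)/(-376 - 636)*140 = 60912 - (-862/(-1012))*140 = 60912 - (-862*(-1/1012))*140 = 60912 - 431*140/506 = 60912 - 1*30170/253 = 60912 - 30170/253 = 15380566/253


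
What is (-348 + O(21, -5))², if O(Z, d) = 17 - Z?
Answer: 123904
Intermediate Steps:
(-348 + O(21, -5))² = (-348 + (17 - 1*21))² = (-348 + (17 - 21))² = (-348 - 4)² = (-352)² = 123904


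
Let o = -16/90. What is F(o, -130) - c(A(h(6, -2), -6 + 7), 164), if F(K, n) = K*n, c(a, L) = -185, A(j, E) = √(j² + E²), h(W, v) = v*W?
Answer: 1873/9 ≈ 208.11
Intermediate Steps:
h(W, v) = W*v
o = -8/45 (o = -16*1/90 = -8/45 ≈ -0.17778)
A(j, E) = √(E² + j²)
F(o, -130) - c(A(h(6, -2), -6 + 7), 164) = -8/45*(-130) - 1*(-185) = 208/9 + 185 = 1873/9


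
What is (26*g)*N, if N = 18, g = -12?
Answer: -5616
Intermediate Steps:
(26*g)*N = (26*(-12))*18 = -312*18 = -5616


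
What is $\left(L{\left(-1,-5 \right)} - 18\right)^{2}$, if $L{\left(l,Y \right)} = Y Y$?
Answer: $49$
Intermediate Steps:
$L{\left(l,Y \right)} = Y^{2}$
$\left(L{\left(-1,-5 \right)} - 18\right)^{2} = \left(\left(-5\right)^{2} - 18\right)^{2} = \left(25 - 18\right)^{2} = 7^{2} = 49$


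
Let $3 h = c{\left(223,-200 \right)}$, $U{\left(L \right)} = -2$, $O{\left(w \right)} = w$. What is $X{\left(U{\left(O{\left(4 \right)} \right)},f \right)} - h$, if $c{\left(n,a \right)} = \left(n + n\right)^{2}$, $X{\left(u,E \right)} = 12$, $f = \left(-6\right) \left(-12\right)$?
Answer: $- \frac{198880}{3} \approx -66293.0$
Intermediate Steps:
$f = 72$
$c{\left(n,a \right)} = 4 n^{2}$ ($c{\left(n,a \right)} = \left(2 n\right)^{2} = 4 n^{2}$)
$h = \frac{198916}{3}$ ($h = \frac{4 \cdot 223^{2}}{3} = \frac{4 \cdot 49729}{3} = \frac{1}{3} \cdot 198916 = \frac{198916}{3} \approx 66305.0$)
$X{\left(U{\left(O{\left(4 \right)} \right)},f \right)} - h = 12 - \frac{198916}{3} = - \frac{198880}{3}$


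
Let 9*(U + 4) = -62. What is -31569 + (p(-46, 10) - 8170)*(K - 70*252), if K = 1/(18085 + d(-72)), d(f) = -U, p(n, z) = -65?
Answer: 23653217344038/162863 ≈ 1.4523e+8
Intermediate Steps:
U = -98/9 (U = -4 + (⅑)*(-62) = -4 - 62/9 = -98/9 ≈ -10.889)
d(f) = 98/9 (d(f) = -1*(-98/9) = 98/9)
K = 9/162863 (K = 1/(18085 + 98/9) = 1/(162863/9) = 9/162863 ≈ 5.5261e-5)
-31569 + (p(-46, 10) - 8170)*(K - 70*252) = -31569 + (-65 - 8170)*(9/162863 - 70*252) = -31569 - 8235*(9/162863 - 17640) = -31569 - 8235*(-2872903311/162863) = -31569 + 23658358766085/162863 = 23653217344038/162863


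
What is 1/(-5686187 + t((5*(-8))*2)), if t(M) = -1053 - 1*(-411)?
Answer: -1/5686829 ≈ -1.7584e-7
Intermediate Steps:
t(M) = -642 (t(M) = -1053 + 411 = -642)
1/(-5686187 + t((5*(-8))*2)) = 1/(-5686187 - 642) = 1/(-5686829) = -1/5686829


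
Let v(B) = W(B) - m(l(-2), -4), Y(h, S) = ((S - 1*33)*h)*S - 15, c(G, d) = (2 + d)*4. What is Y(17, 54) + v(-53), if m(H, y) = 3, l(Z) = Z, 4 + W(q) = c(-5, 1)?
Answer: 19268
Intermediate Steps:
c(G, d) = 8 + 4*d
W(q) = 8 (W(q) = -4 + (8 + 4*1) = -4 + (8 + 4) = -4 + 12 = 8)
Y(h, S) = -15 + S*h*(-33 + S) (Y(h, S) = ((S - 33)*h)*S - 15 = ((-33 + S)*h)*S - 15 = (h*(-33 + S))*S - 15 = S*h*(-33 + S) - 15 = -15 + S*h*(-33 + S))
v(B) = 5 (v(B) = 8 - 1*3 = 8 - 3 = 5)
Y(17, 54) + v(-53) = (-15 + 17*54**2 - 33*54*17) + 5 = (-15 + 17*2916 - 30294) + 5 = (-15 + 49572 - 30294) + 5 = 19263 + 5 = 19268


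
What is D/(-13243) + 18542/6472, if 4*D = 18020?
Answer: 6364569/2520844 ≈ 2.5248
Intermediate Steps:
D = 4505 (D = (1/4)*18020 = 4505)
D/(-13243) + 18542/6472 = 4505/(-13243) + 18542/6472 = 4505*(-1/13243) + 18542*(1/6472) = -265/779 + 9271/3236 = 6364569/2520844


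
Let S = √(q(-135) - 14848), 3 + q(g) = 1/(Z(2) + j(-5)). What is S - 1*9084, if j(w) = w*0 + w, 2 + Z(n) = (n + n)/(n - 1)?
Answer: -9084 + I*√133662/3 ≈ -9084.0 + 121.87*I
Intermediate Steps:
Z(n) = -2 + 2*n/(-1 + n) (Z(n) = -2 + (n + n)/(n - 1) = -2 + (2*n)/(-1 + n) = -2 + 2*n/(-1 + n))
j(w) = w (j(w) = 0 + w = w)
q(g) = -10/3 (q(g) = -3 + 1/(2/(-1 + 2) - 5) = -3 + 1/(2/1 - 5) = -3 + 1/(2*1 - 5) = -3 + 1/(2 - 5) = -3 + 1/(-3) = -3 - ⅓ = -10/3)
S = I*√133662/3 (S = √(-10/3 - 14848) = √(-44554/3) = I*√133662/3 ≈ 121.87*I)
S - 1*9084 = I*√133662/3 - 1*9084 = I*√133662/3 - 9084 = -9084 + I*√133662/3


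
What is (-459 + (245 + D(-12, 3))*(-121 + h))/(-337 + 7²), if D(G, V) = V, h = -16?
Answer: 34435/288 ≈ 119.57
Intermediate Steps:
(-459 + (245 + D(-12, 3))*(-121 + h))/(-337 + 7²) = (-459 + (245 + 3)*(-121 - 16))/(-337 + 7²) = (-459 + 248*(-137))/(-337 + 49) = (-459 - 33976)/(-288) = -34435*(-1/288) = 34435/288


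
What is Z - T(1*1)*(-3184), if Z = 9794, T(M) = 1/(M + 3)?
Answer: 10590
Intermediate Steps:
T(M) = 1/(3 + M)
Z - T(1*1)*(-3184) = 9794 - (-3184)/(3 + 1*1) = 9794 - (-3184)/(3 + 1) = 9794 - (-3184)/4 = 9794 - 1*(-796) = 9794 + 796 = 10590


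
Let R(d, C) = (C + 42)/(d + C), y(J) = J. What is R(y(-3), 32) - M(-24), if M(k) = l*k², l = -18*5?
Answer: 1503434/29 ≈ 51843.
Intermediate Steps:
l = -90
R(d, C) = (42 + C)/(C + d)
M(k) = -90*k²
R(y(-3), 32) - M(-24) = (42 + 32)/(32 - 3) - (-90)*(-24)² = 74/29 - (-90)*576 = (1/29)*74 - 1*(-51840) = 74/29 + 51840 = 1503434/29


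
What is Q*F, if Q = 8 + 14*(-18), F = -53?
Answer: 12932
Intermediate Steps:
Q = -244 (Q = 8 - 252 = -244)
Q*F = -244*(-53) = 12932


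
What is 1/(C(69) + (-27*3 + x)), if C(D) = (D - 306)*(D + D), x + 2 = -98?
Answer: -1/32887 ≈ -3.0407e-5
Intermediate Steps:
x = -100 (x = -2 - 98 = -100)
C(D) = 2*D*(-306 + D) (C(D) = (-306 + D)*(2*D) = 2*D*(-306 + D))
1/(C(69) + (-27*3 + x)) = 1/(2*69*(-306 + 69) + (-27*3 - 100)) = 1/(2*69*(-237) + (-81 - 100)) = 1/(-32706 - 181) = 1/(-32887) = -1/32887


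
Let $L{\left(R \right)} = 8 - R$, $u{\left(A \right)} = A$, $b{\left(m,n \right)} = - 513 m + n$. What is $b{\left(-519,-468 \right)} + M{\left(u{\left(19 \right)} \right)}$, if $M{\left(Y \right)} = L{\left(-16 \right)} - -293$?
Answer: $266096$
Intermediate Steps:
$b{\left(m,n \right)} = n - 513 m$
$M{\left(Y \right)} = 317$ ($M{\left(Y \right)} = \left(8 - -16\right) - -293 = \left(8 + 16\right) + 293 = 24 + 293 = 317$)
$b{\left(-519,-468 \right)} + M{\left(u{\left(19 \right)} \right)} = \left(-468 - -266247\right) + 317 = \left(-468 + 266247\right) + 317 = 265779 + 317 = 266096$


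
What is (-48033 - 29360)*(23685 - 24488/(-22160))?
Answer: -5077794277823/2770 ≈ -1.8331e+9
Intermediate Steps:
(-48033 - 29360)*(23685 - 24488/(-22160)) = -77393*(23685 - 24488*(-1/22160)) = -77393*(23685 + 3061/2770) = -77393*65610511/2770 = -5077794277823/2770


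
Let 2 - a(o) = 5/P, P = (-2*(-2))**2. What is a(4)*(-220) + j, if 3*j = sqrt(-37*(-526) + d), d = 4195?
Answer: -1485/4 + sqrt(23657)/3 ≈ -319.98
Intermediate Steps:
P = 16 (P = 4**2 = 16)
a(o) = 27/16 (a(o) = 2 - 5/16 = 27/16)
j = sqrt(23657)/3 (j = sqrt(-37*(-526) + 4195)/3 = sqrt(19462 + 4195)/3 = sqrt(23657)/3 ≈ 51.269)
a(4)*(-220) + j = (27/16)*(-220) + sqrt(23657)/3 = -1485/4 + sqrt(23657)/3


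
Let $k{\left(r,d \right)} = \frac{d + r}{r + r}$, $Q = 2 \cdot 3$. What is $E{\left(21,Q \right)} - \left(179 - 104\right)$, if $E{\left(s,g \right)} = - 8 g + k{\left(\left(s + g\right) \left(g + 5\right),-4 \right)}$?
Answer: $- \frac{72769}{594} \approx -122.51$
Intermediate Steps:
$Q = 6$
$k{\left(r,d \right)} = \frac{d + r}{2 r}$
$E{\left(s,g \right)} = - 8 g + \frac{-4 + \left(5 + g\right) \left(g + s\right)}{2 \left(5 + g\right) \left(g + s\right)}$ ($E{\left(s,g \right)} = - 8 g + \frac{-4 + \left(s + g\right) \left(g + 5\right)}{2 \left(s + g\right) \left(g + 5\right)} = - 8 g + \frac{-4 + \left(g + s\right) \left(5 + g\right)}{2 \left(g + s\right) \left(5 + g\right)} = - 8 g + \frac{-4 + \left(5 + g\right) \left(g + s\right)}{2 \left(5 + g\right) \left(g + s\right)}$)
$E{\left(21,Q \right)} - \left(179 - 104\right) = \frac{-4 - 79 \cdot 6^{2} - 16 \cdot 6^{3} + 5 \cdot 6 + 5 \cdot 21 - 474 \cdot 21 - 336 \cdot 6^{2}}{2 \left(6^{2} + 5 \cdot 6 + 5 \cdot 21 + 6 \cdot 21\right)} - \left(179 - 104\right) = \frac{-4 - 2844 - 3456 + 30 + 105 - 9954 - 336 \cdot 36}{2 \left(36 + 30 + 105 + 126\right)} - 75 = \frac{-4 - 2844 - 3456 + 30 + 105 - 9954 - 12096}{2 \cdot 297} - 75 = \frac{1}{2} \cdot \frac{1}{297} \left(-28219\right) - 75 = - \frac{28219}{594} - 75 = - \frac{72769}{594}$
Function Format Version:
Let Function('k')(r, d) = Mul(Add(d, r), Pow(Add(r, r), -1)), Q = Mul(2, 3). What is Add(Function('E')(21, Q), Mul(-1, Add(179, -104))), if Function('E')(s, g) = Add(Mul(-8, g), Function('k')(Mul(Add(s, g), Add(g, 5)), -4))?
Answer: Rational(-72769, 594) ≈ -122.51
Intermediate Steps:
Q = 6
Function('k')(r, d) = Mul(Rational(1, 2), Pow(r, -1), Add(d, r)) (Function('k')(r, d) = Mul(Add(d, r), Pow(Mul(2, r), -1)) = Mul(Add(d, r), Mul(Rational(1, 2), Pow(r, -1))) = Mul(Rational(1, 2), Pow(r, -1), Add(d, r)))
Function('E')(s, g) = Add(Mul(-8, g), Mul(Rational(1, 2), Pow(Add(5, g), -1), Pow(Add(g, s), -1), Add(-4, Mul(Add(5, g), Add(g, s))))) (Function('E')(s, g) = Add(Mul(-8, g), Mul(Rational(1, 2), Pow(Mul(Add(s, g), Add(g, 5)), -1), Add(-4, Mul(Add(s, g), Add(g, 5))))) = Add(Mul(-8, g), Mul(Rational(1, 2), Pow(Mul(Add(g, s), Add(5, g)), -1), Add(-4, Mul(Add(g, s), Add(5, g))))) = Add(Mul(-8, g), Mul(Rational(1, 2), Pow(Mul(Add(5, g), Add(g, s)), -1), Add(-4, Mul(Add(5, g), Add(g, s))))) = Add(Mul(-8, g), Mul(Rational(1, 2), Mul(Pow(Add(5, g), -1), Pow(Add(g, s), -1)), Add(-4, Mul(Add(5, g), Add(g, s))))) = Add(Mul(-8, g), Mul(Rational(1, 2), Pow(Add(5, g), -1), Pow(Add(g, s), -1), Add(-4, Mul(Add(5, g), Add(g, s))))))
Add(Function('E')(21, Q), Mul(-1, Add(179, -104))) = Add(Mul(Rational(1, 2), Pow(Add(Pow(6, 2), Mul(5, 6), Mul(5, 21), Mul(6, 21)), -1), Add(-4, Mul(-79, Pow(6, 2)), Mul(-16, Pow(6, 3)), Mul(5, 6), Mul(5, 21), Mul(-79, 6, 21), Mul(-16, 21, Pow(6, 2)))), Mul(-1, Add(179, -104))) = Add(Mul(Rational(1, 2), Pow(Add(36, 30, 105, 126), -1), Add(-4, Mul(-79, 36), Mul(-16, 216), 30, 105, -9954, Mul(-16, 21, 36))), Mul(-1, 75)) = Add(Mul(Rational(1, 2), Pow(297, -1), Add(-4, -2844, -3456, 30, 105, -9954, -12096)), -75) = Add(Mul(Rational(1, 2), Rational(1, 297), -28219), -75) = Add(Rational(-28219, 594), -75) = Rational(-72769, 594)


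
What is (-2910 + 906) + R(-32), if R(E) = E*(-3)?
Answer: -1908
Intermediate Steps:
R(E) = -3*E
(-2910 + 906) + R(-32) = (-2910 + 906) - 3*(-32) = -2004 + 96 = -1908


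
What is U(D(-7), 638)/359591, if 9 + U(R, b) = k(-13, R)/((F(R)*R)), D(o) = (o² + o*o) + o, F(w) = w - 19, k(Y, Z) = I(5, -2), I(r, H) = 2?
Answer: -29483/1178020116 ≈ -2.5028e-5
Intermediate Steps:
k(Y, Z) = 2
F(w) = -19 + w
D(o) = o + 2*o² (D(o) = (o² + o²) + o = 2*o² + o = o + 2*o²)
U(R, b) = -9 + 2/(R*(-19 + R)) (U(R, b) = -9 + 2/(((-19 + R)*R)) = -9 + 2/((R*(-19 + R))) = -9 + 2*(1/(R*(-19 + R))) = -9 + 2/(R*(-19 + R)))
U(D(-7), 638)/359591 = (-9 + 2/(((-7*(1 + 2*(-7))))*(-19 - 7*(1 + 2*(-7)))))/359591 = (-9 + 2/(((-7*(1 - 14)))*(-19 - 7*(1 - 14))))*(1/359591) = (-9 + 2/(((-7*(-13)))*(-19 - 7*(-13))))*(1/359591) = (-9 + 2/(91*(-19 + 91)))*(1/359591) = (-9 + 2*(1/91)/72)*(1/359591) = (-9 + 2*(1/91)*(1/72))*(1/359591) = (-9 + 1/3276)*(1/359591) = -29483/3276*1/359591 = -29483/1178020116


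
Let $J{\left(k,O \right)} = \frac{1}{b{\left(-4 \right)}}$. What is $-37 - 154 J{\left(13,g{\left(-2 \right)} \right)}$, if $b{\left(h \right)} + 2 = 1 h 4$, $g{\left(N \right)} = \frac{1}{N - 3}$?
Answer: $- \frac{256}{9} \approx -28.444$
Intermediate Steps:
$g{\left(N \right)} = \frac{1}{-3 + N}$
$b{\left(h \right)} = -2 + 4 h$ ($b{\left(h \right)} = -2 + 1 h 4 = -2 + h 4 = -2 + 4 h$)
$J{\left(k,O \right)} = - \frac{1}{18}$ ($J{\left(k,O \right)} = \frac{1}{-2 + 4 \left(-4\right)} = \frac{1}{-2 - 16} = \frac{1}{-18} = - \frac{1}{18}$)
$-37 - 154 J{\left(13,g{\left(-2 \right)} \right)} = -37 - - \frac{77}{9} = -37 + \frac{77}{9} = - \frac{256}{9}$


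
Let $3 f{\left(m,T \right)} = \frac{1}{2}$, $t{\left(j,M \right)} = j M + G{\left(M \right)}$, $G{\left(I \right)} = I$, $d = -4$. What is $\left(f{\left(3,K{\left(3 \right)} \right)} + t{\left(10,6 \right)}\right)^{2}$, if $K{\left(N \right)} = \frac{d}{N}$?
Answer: $\frac{157609}{36} \approx 4378.0$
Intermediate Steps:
$t{\left(j,M \right)} = M + M j$ ($t{\left(j,M \right)} = j M + M = M j + M = M + M j$)
$K{\left(N \right)} = - \frac{4}{N}$
$f{\left(m,T \right)} = \frac{1}{6}$ ($f{\left(m,T \right)} = \frac{1}{3 \cdot 2} = \frac{1}{3} \cdot \frac{1}{2} = \frac{1}{6}$)
$\left(f{\left(3,K{\left(3 \right)} \right)} + t{\left(10,6 \right)}\right)^{2} = \left(\frac{1}{6} + 6 \left(1 + 10\right)\right)^{2} = \left(\frac{1}{6} + 6 \cdot 11\right)^{2} = \left(\frac{1}{6} + 66\right)^{2} = \left(\frac{397}{6}\right)^{2} = \frac{157609}{36}$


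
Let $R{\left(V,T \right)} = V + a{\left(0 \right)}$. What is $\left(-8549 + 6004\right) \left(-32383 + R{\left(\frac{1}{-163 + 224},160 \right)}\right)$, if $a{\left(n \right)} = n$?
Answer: $\frac{5027296290}{61} \approx 8.2415 \cdot 10^{7}$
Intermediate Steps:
$R{\left(V,T \right)} = V$ ($R{\left(V,T \right)} = V + 0 = V$)
$\left(-8549 + 6004\right) \left(-32383 + R{\left(\frac{1}{-163 + 224},160 \right)}\right) = \left(-8549 + 6004\right) \left(-32383 + \frac{1}{-163 + 224}\right) = - 2545 \left(-32383 + \frac{1}{61}\right) = \left(-2545\right) \left(- \frac{1975362}{61}\right) = \frac{5027296290}{61}$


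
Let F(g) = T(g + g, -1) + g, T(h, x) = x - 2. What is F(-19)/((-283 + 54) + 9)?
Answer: ⅒ ≈ 0.10000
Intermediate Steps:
T(h, x) = -2 + x
F(g) = -3 + g (F(g) = (-2 - 1) + g = -3 + g)
F(-19)/((-283 + 54) + 9) = (-3 - 19)/((-283 + 54) + 9) = -22/(-229 + 9) = -22/(-220) = -22*(-1/220) = ⅒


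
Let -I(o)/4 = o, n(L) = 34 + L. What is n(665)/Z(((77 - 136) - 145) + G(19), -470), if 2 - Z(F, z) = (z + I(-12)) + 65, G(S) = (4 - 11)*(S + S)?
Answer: 699/359 ≈ 1.9471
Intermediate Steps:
I(o) = -4*o
G(S) = -14*S
Z(F, z) = -111 - z (Z(F, z) = 2 - ((z - 4*(-12)) + 65) = 2 - ((z + 48) + 65) = 2 - ((48 + z) + 65) = 2 - (113 + z) = 2 + (-113 - z) = -111 - z)
n(665)/Z(((77 - 136) - 145) + G(19), -470) = (34 + 665)/(-111 - 1*(-470)) = 699/(-111 + 470) = 699/359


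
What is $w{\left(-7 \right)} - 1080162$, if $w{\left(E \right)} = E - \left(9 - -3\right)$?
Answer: $-1080181$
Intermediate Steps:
$w{\left(E \right)} = -12 + E$ ($w{\left(E \right)} = E - \left(9 + 3\right) = E - 12 = -12 + E$)
$w{\left(-7 \right)} - 1080162 = \left(-12 - 7\right) - 1080162 = -19 - 1080162 = -1080181$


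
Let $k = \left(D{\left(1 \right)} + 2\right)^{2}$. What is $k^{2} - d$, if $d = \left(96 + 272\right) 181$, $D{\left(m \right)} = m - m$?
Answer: $-66592$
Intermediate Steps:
$D{\left(m \right)} = 0$
$d = 66608$ ($d = 368 \cdot 181 = 66608$)
$k = 4$ ($k = \left(0 + 2\right)^{2} = 2^{2} = 4$)
$k^{2} - d = 4^{2} - 66608 = 16 - 66608 = -66592$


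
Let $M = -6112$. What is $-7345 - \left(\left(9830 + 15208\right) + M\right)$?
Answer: $-26271$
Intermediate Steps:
$-7345 - \left(\left(9830 + 15208\right) + M\right) = -7345 - \left(\left(9830 + 15208\right) - 6112\right) = -7345 - \left(25038 - 6112\right) = -7345 - 18926 = -26271$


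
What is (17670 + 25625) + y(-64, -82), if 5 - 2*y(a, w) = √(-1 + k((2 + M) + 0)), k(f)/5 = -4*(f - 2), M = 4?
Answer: 86595/2 - 9*I/2 ≈ 43298.0 - 4.5*I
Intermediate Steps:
k(f) = 40 - 20*f (k(f) = 5*(-4*(f - 2)) = 5*(-4*(-2 + f)) = 5*(8 - 4*f) = 40 - 20*f)
y(a, w) = 5/2 - 9*I/2 (y(a, w) = 5/2 - √(-1 + (40 - 20*((2 + 4) + 0)))/2 = 5/2 - √(-1 + (40 - 20*(6 + 0)))/2 = 5/2 - √(-1 + (40 - 20*6))/2 = 5/2 - √(-1 + (40 - 120))/2 = 5/2 - √(-1 - 80)/2 = 5/2 - 9*I/2)
(17670 + 25625) + y(-64, -82) = (17670 + 25625) + (5/2 - 9*I/2) = 43295 + (5/2 - 9*I/2) = 86595/2 - 9*I/2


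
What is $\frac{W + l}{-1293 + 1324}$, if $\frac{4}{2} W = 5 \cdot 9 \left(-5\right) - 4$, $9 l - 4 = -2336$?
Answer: $- \frac{6725}{558} \approx -12.052$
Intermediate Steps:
$l = - \frac{2332}{9}$ ($l = \frac{4}{9} + \frac{1}{9} \left(-2336\right) = \frac{4}{9} - \frac{2336}{9} = - \frac{2332}{9} \approx -259.11$)
$W = - \frac{229}{2}$ ($W = \frac{5 \cdot 9 \left(-5\right) - 4}{2} = \frac{5 \left(-45\right) - 4}{2} = \frac{-225 - 4}{2} = \frac{1}{2} \left(-229\right) = - \frac{229}{2} \approx -114.5$)
$\frac{W + l}{-1293 + 1324} = \frac{- \frac{229}{2} - \frac{2332}{9}}{-1293 + 1324} = - \frac{6725}{18 \cdot 31} = \left(- \frac{6725}{18}\right) \frac{1}{31} = - \frac{6725}{558}$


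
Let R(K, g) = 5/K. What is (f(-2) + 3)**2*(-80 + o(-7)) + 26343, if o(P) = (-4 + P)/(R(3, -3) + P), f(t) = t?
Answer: 420241/16 ≈ 26265.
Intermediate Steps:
o(P) = (-4 + P)/(5/3 + P)
(f(-2) + 3)**2*(-80 + o(-7)) + 26343 = (-2 + 3)**2*(-80 + 3*(-4 - 7)/(5 + 3*(-7))) + 26343 = 1**2*(-80 + 3*(-11)/(5 - 21)) + 26343 = 1*(-80 + 3*(-11)/(-16)) + 26343 = 1*(-80 + 3*(-1/16)*(-11)) + 26343 = 1*(-80 + 33/16) + 26343 = 1*(-1247/16) + 26343 = -1247/16 + 26343 = 420241/16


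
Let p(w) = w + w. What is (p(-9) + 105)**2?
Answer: 7569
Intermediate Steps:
p(w) = 2*w
(p(-9) + 105)**2 = (2*(-9) + 105)**2 = (-18 + 105)**2 = 87**2 = 7569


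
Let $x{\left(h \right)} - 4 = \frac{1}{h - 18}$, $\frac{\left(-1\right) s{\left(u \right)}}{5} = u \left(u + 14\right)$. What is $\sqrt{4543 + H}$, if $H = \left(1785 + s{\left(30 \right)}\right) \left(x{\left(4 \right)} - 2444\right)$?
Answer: $\frac{\sqrt{2303683438}}{14} \approx 3428.3$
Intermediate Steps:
$s{\left(u \right)} = - 5 u \left(14 + u\right)$ ($s{\left(u \right)} = - 5 u \left(u + 14\right) = - 5 u \left(14 + u\right)$)
$x{\left(h \right)} = 4 + \frac{1}{-18 + h}$ ($x{\left(h \right)} = 4 + \frac{1}{h - 18} = 4 + \frac{1}{-18 + h}$)
$H = \frac{164485215}{14}$ ($H = \left(1785 - 150 \left(14 + 30\right)\right) \left(\frac{-71 + 4 \cdot 4}{-18 + 4} - 2444\right) = \left(1785 - 150 \cdot 44\right) \left(\frac{-71 + 16}{-14} - 2444\right) = \left(1785 - 6600\right) \left(\left(- \frac{1}{14}\right) \left(-55\right) - 2444\right) = - 4815 \left(\frac{55}{14} - 2444\right) = \left(-4815\right) \left(- \frac{34161}{14}\right) = \frac{164485215}{14} \approx 1.1749 \cdot 10^{7}$)
$\sqrt{4543 + H} = \sqrt{4543 + \frac{164485215}{14}} = \sqrt{\frac{164548817}{14}} = \frac{\sqrt{2303683438}}{14}$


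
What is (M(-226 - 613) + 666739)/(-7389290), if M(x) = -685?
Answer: -333027/3694645 ≈ -0.090138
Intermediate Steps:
(M(-226 - 613) + 666739)/(-7389290) = (-685 + 666739)/(-7389290) = 666054*(-1/7389290) = -333027/3694645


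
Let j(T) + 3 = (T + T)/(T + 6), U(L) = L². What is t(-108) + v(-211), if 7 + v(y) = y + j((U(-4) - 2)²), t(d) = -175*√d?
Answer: -22125/101 - 1050*I*√3 ≈ -219.06 - 1818.7*I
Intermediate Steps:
j(T) = -3 + 2*T/(6 + T) (j(T) = -3 + (T + T)/(T + 6) = -3 + (2*T)/(6 + T) = -3 + 2*T/(6 + T))
v(y) = -814/101 + y (v(y) = -7 + (y + (-18 - ((-4)² - 2)²)/(6 + ((-4)² - 2)²)) = -7 + (y + (-18 - (16 - 2)²)/(6 + (16 - 2)²)) = -7 + (y + (-18 - 1*14²)/(6 + 14²)) = -7 + (y + (-18 - 1*196)/(6 + 196)) = -7 + (y + (-18 - 196)/202) = -7 + (y + (1/202)*(-214)) = -7 + (y - 107/101) = -7 + (-107/101 + y) = -814/101 + y)
t(-108) + v(-211) = -1050*I*√3 + (-814/101 - 211) = -1050*I*√3 - 22125/101 = -22125/101 - 1050*I*√3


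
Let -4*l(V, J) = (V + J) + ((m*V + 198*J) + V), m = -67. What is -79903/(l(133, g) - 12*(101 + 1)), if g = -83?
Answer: -159806/10133 ≈ -15.771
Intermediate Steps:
l(V, J) = -199*J/4 + 65*V/4 (l(V, J) = -((V + J) + ((-67*V + 198*J) + V))/4 = -((J + V) + (-66*V + 198*J))/4 = -(-65*V + 199*J)/4 = -199*J/4 + 65*V/4)
-79903/(l(133, g) - 12*(101 + 1)) = -79903/((-199/4*(-83) + (65/4)*133) - 12*(101 + 1)) = -79903/((16517/4 + 8645/4) - 12*102) = -79903/(12581/2 - 1224) = -79903/10133/2 = -79903*2/10133 = -159806/10133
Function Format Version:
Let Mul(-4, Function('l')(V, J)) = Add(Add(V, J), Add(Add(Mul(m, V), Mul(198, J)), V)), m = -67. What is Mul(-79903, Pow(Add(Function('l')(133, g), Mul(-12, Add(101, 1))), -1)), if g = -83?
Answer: Rational(-159806, 10133) ≈ -15.771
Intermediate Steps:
Function('l')(V, J) = Add(Mul(Rational(-199, 4), J), Mul(Rational(65, 4), V)) (Function('l')(V, J) = Mul(Rational(-1, 4), Add(Add(V, J), Add(Add(Mul(-67, V), Mul(198, J)), V))) = Mul(Rational(-1, 4), Add(Add(J, V), Add(Mul(-66, V), Mul(198, J)))) = Mul(Rational(-1, 4), Add(Mul(-65, V), Mul(199, J))) = Add(Mul(Rational(-199, 4), J), Mul(Rational(65, 4), V)))
Mul(-79903, Pow(Add(Function('l')(133, g), Mul(-12, Add(101, 1))), -1)) = Mul(-79903, Pow(Add(Add(Mul(Rational(-199, 4), -83), Mul(Rational(65, 4), 133)), Mul(-12, Add(101, 1))), -1)) = Mul(-79903, Pow(Add(Add(Rational(16517, 4), Rational(8645, 4)), Mul(-12, 102)), -1)) = Mul(-79903, Pow(Add(Rational(12581, 2), -1224), -1)) = Mul(-79903, Pow(Rational(10133, 2), -1)) = Mul(-79903, Rational(2, 10133)) = Rational(-159806, 10133)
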